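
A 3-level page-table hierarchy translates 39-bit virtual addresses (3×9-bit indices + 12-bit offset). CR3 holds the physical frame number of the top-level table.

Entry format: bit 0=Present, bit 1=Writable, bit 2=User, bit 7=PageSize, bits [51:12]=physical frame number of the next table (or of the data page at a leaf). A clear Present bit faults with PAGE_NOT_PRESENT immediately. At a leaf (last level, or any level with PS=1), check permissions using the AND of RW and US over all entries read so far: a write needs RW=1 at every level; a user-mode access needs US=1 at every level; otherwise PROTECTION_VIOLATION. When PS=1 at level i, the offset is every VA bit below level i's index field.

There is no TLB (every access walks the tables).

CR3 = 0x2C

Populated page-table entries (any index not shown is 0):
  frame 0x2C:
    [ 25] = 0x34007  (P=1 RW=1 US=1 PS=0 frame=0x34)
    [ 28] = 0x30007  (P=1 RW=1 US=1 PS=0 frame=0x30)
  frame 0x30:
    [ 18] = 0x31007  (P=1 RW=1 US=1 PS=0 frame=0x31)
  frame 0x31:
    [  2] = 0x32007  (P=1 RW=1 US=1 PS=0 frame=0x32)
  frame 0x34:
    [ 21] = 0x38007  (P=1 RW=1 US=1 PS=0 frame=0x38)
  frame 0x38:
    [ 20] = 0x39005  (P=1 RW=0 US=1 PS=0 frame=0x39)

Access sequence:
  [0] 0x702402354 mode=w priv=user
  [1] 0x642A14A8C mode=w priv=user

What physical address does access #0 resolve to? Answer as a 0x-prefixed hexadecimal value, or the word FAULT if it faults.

Trace:
#0 VA=0x702402354 (w,user):
  L0: frame=0x2C idx=28 entry=0x30007 [P=1 RW=1 US=1 PS=0]
  L1: frame=0x30 idx=18 entry=0x31007 [P=1 RW=1 US=1 PS=0]
  L2: frame=0x31 idx=2 entry=0x32007 [P=1 RW=1 US=1 PS=0]
  ⇒ phys 0x32354  [3 reads]
#1 VA=0x642A14A8C (w,user):
  L0: frame=0x2C idx=25 entry=0x34007 [P=1 RW=1 US=1 PS=0]
  L1: frame=0x34 idx=21 entry=0x38007 [P=1 RW=1 US=1 PS=0]
  L2: frame=0x38 idx=20 entry=0x39005 [P=1 RW=0 US=1 PS=0]
  ✗ PROTECTION_VIOLATION  [3 reads]

Access #0 PA: 0x32354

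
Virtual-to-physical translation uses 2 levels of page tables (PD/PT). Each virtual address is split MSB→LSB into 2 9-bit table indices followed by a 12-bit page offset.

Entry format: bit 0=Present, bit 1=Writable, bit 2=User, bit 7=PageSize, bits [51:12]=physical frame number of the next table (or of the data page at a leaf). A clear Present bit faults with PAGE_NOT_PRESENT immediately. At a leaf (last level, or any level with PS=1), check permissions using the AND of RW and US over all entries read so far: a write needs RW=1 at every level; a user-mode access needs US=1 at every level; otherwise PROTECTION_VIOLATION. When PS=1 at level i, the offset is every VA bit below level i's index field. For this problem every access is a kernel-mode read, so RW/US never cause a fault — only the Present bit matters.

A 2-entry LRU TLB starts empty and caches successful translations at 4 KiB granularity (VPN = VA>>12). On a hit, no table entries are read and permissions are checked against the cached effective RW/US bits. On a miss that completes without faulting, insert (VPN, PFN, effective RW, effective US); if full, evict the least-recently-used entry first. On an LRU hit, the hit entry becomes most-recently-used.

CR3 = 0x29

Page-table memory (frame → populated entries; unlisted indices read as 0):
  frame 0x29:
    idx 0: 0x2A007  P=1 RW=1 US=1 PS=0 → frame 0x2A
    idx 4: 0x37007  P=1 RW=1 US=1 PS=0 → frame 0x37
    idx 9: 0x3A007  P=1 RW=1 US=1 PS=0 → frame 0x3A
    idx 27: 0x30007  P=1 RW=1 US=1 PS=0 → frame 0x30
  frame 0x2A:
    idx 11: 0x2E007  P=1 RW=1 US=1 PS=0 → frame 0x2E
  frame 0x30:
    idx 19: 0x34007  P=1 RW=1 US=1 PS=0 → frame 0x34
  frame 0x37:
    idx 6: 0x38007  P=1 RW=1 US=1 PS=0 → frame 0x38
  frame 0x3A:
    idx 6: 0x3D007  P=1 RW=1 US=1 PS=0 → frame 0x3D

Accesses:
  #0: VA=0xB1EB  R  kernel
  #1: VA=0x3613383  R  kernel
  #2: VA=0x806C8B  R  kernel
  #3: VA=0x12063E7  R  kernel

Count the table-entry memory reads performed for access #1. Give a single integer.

Trace:
#0 VA=0xB1EB (r,kernel):
  [0] read 0x29 idx=0: raw=0x2A007 flags P=1 W=1 U=1 S=0
  [1] read 0x2A idx=11: raw=0x2E007 flags P=1 W=1 U=1 S=0
  → PA=0x2E1EB  (2 entries read)
#1 VA=0x3613383 (r,kernel):
  [0] read 0x29 idx=27: raw=0x30007 flags P=1 W=1 U=1 S=0
  [1] read 0x30 idx=19: raw=0x34007 flags P=1 W=1 U=1 S=0
  → PA=0x34383  (2 entries read)
#2 VA=0x806C8B (r,kernel):
  [0] read 0x29 idx=4: raw=0x37007 flags P=1 W=1 U=1 S=0
  [1] read 0x37 idx=6: raw=0x38007 flags P=1 W=1 U=1 S=0
  → PA=0x38C8B  (2 entries read)
#3 VA=0x12063E7 (r,kernel):
  [0] read 0x29 idx=9: raw=0x3A007 flags P=1 W=1 U=1 S=0
  [1] read 0x3A idx=6: raw=0x3D007 flags P=1 W=1 U=1 S=0
  → PA=0x3D3E7  (2 entries read)

Entries read for #1: 2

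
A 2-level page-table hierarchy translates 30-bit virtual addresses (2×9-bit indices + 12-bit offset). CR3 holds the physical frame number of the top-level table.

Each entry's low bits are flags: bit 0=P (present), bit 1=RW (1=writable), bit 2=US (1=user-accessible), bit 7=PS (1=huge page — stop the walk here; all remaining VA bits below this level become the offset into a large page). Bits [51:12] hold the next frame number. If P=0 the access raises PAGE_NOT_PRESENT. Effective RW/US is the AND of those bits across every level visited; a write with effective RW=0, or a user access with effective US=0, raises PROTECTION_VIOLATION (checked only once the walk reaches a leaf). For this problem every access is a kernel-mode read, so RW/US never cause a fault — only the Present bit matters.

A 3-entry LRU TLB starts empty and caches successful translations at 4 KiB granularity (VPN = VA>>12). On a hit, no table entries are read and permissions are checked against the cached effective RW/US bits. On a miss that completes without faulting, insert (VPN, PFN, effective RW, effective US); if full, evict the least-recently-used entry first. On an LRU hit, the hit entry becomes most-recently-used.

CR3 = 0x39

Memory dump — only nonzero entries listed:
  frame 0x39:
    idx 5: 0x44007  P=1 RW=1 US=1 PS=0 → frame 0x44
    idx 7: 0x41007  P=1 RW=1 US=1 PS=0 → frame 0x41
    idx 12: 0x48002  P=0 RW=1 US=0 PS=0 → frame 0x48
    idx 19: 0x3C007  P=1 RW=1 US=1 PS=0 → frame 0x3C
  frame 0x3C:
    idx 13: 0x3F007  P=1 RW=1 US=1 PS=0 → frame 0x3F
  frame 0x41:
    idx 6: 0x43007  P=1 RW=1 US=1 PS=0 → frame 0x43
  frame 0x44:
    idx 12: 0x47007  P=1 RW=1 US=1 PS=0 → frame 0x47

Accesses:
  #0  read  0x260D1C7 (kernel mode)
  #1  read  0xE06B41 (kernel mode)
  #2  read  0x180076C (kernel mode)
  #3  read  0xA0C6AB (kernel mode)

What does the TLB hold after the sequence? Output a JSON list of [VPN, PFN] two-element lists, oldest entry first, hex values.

Trace:
#0 VA=0x260D1C7 (r,kernel):
  L0 @0x39[19] → 0x3C007  P=1,RW=1,US=1,PS=0
  L1 @0x3C[13] → 0x3F007  P=1,RW=1,US=1,PS=0
  ✓ 0x3F1C7  — 2 lookups
#1 VA=0xE06B41 (r,kernel):
  L0 @0x39[7] → 0x41007  P=1,RW=1,US=1,PS=0
  L1 @0x41[6] → 0x43007  P=1,RW=1,US=1,PS=0
  ✓ 0x43B41  — 2 lookups
#2 VA=0x180076C (r,kernel):
  L0 @0x39[12] → 0x48002  P=0,RW=1,US=0,PS=0
  ✗ PAGE_NOT_PRESENT  [1 reads]
#3 VA=0xA0C6AB (r,kernel):
  L0 @0x39[5] → 0x44007  P=1,RW=1,US=1,PS=0
  L1 @0x44[12] → 0x47007  P=1,RW=1,US=1,PS=0
  ✓ 0x476AB  — 2 lookups

TLB: [["0x260D", "0x3F"], ["0xE06", "0x43"], ["0xA0C", "0x47"]]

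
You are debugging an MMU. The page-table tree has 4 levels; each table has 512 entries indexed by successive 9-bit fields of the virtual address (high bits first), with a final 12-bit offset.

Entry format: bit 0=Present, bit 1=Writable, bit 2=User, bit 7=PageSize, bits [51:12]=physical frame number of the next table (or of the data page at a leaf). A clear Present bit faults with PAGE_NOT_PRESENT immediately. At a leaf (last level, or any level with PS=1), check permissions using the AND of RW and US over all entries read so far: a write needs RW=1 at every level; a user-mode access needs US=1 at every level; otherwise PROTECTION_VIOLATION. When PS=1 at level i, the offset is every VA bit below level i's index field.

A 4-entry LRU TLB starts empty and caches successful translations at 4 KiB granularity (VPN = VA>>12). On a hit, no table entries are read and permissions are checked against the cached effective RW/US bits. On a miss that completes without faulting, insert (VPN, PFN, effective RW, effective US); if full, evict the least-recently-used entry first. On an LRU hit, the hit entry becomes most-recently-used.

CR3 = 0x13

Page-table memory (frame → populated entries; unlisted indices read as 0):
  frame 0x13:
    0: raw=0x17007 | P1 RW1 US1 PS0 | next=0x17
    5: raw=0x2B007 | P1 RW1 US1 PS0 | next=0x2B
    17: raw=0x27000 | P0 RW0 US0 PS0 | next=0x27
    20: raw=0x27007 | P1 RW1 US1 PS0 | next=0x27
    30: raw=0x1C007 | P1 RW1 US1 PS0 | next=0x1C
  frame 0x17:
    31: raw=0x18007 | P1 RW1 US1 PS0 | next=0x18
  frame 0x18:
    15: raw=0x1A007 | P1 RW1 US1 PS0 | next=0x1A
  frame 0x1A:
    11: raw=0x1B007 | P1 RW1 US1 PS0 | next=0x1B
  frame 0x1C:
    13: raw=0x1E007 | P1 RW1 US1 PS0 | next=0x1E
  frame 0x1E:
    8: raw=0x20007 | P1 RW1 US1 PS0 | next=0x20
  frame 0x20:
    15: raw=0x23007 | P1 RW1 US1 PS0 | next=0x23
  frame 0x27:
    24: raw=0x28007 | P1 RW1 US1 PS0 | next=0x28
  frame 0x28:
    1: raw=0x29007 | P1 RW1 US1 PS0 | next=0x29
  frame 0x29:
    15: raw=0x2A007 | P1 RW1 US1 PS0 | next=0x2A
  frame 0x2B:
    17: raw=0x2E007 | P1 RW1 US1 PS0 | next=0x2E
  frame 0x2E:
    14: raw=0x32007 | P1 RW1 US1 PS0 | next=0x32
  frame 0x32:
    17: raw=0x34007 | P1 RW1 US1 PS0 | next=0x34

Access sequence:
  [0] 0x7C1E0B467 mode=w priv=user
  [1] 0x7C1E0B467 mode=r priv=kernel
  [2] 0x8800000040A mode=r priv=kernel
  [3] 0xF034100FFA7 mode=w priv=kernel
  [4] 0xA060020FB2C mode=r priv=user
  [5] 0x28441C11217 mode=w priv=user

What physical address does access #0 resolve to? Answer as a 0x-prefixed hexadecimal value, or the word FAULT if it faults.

Trace:
#0 VA=0x7C1E0B467 (w,user):
  L0 @0x13[0] → 0x17007  P=1,RW=1,US=1,PS=0
  L1 @0x17[31] → 0x18007  P=1,RW=1,US=1,PS=0
  L2 @0x18[15] → 0x1A007  P=1,RW=1,US=1,PS=0
  L3 @0x1A[11] → 0x1B007  P=1,RW=1,US=1,PS=0
  ✓ 0x1B467  — 4 lookups
#1 VA=0x7C1E0B467 (r,kernel):
  TLB hit vpn=0x7C1E0B → PA=0x1B467
#2 VA=0x8800000040A (r,kernel):
  L0 @0x13[17] → 0x27000  P=0,RW=0,US=0,PS=0
  ✗ PAGE_NOT_PRESENT  [1 reads]
#3 VA=0xF034100FFA7 (w,kernel):
  L0 @0x13[30] → 0x1C007  P=1,RW=1,US=1,PS=0
  L1 @0x1C[13] → 0x1E007  P=1,RW=1,US=1,PS=0
  L2 @0x1E[8] → 0x20007  P=1,RW=1,US=1,PS=0
  L3 @0x20[15] → 0x23007  P=1,RW=1,US=1,PS=0
  ✓ 0x23FA7  — 4 lookups
#4 VA=0xA060020FB2C (r,user):
  L0 @0x13[20] → 0x27007  P=1,RW=1,US=1,PS=0
  L1 @0x27[24] → 0x28007  P=1,RW=1,US=1,PS=0
  L2 @0x28[1] → 0x29007  P=1,RW=1,US=1,PS=0
  L3 @0x29[15] → 0x2A007  P=1,RW=1,US=1,PS=0
  ✓ 0x2AB2C  — 4 lookups
#5 VA=0x28441C11217 (w,user):
  L0 @0x13[5] → 0x2B007  P=1,RW=1,US=1,PS=0
  L1 @0x2B[17] → 0x2E007  P=1,RW=1,US=1,PS=0
  L2 @0x2E[14] → 0x32007  P=1,RW=1,US=1,PS=0
  L3 @0x32[17] → 0x34007  P=1,RW=1,US=1,PS=0
  ✓ 0x34217  — 4 lookups

Access #0 PA: 0x1B467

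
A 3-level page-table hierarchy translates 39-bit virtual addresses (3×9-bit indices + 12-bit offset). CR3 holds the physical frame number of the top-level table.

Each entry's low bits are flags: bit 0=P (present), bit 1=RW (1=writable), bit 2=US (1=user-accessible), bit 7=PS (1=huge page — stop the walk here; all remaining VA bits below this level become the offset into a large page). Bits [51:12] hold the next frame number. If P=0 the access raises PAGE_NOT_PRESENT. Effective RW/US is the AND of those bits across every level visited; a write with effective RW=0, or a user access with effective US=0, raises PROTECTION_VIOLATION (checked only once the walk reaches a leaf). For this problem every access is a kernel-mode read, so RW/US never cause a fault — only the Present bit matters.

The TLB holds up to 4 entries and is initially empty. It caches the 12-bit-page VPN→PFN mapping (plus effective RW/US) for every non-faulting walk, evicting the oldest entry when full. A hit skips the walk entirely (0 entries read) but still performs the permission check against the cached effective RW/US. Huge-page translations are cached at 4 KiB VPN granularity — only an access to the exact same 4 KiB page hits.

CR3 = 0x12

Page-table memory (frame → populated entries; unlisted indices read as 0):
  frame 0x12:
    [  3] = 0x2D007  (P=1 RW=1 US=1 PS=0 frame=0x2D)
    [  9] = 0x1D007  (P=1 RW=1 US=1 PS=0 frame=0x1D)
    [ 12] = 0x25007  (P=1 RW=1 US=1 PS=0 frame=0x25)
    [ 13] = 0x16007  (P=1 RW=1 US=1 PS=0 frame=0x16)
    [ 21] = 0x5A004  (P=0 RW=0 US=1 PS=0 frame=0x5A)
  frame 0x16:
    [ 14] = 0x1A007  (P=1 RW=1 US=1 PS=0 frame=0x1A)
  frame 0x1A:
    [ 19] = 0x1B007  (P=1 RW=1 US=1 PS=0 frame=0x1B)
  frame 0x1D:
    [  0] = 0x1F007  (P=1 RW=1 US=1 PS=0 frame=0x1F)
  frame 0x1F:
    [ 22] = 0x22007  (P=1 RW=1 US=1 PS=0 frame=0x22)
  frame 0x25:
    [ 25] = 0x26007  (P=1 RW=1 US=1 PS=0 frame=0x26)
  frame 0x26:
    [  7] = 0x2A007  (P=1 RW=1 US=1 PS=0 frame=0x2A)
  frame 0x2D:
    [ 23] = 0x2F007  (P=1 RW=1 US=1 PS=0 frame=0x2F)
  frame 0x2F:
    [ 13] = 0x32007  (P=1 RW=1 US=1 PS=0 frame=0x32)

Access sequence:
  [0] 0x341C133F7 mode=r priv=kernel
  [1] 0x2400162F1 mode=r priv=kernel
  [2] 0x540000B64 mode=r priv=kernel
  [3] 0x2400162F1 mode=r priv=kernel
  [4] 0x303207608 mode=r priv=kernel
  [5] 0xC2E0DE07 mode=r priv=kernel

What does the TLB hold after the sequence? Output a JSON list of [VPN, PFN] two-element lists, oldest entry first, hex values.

Walk each access:
#0 VA=0x341C133F7 (r,kernel):
  lvl0: tbl 0x12, slot 13 ⇒ 0x16007 (P1/RW1/US1/PS0)
  lvl1: tbl 0x16, slot 14 ⇒ 0x1A007 (P1/RW1/US1/PS0)
  lvl2: tbl 0x1A, slot 19 ⇒ 0x1B007 (P1/RW1/US1/PS0)
  ⇒ phys 0x1B3F7  [3 reads]
#1 VA=0x2400162F1 (r,kernel):
  lvl0: tbl 0x12, slot 9 ⇒ 0x1D007 (P1/RW1/US1/PS0)
  lvl1: tbl 0x1D, slot 0 ⇒ 0x1F007 (P1/RW1/US1/PS0)
  lvl2: tbl 0x1F, slot 22 ⇒ 0x22007 (P1/RW1/US1/PS0)
  ⇒ phys 0x222F1  [3 reads]
#2 VA=0x540000B64 (r,kernel):
  lvl0: tbl 0x12, slot 21 ⇒ 0x5A004 (P0/RW0/US1/PS0)
  ⇒ fault: PAGE_NOT_PRESENT  — 1 lookups
#3 VA=0x2400162F1 (r,kernel):
  TLB hit vpn=0x240016 → PA=0x222F1
#4 VA=0x303207608 (r,kernel):
  lvl0: tbl 0x12, slot 12 ⇒ 0x25007 (P1/RW1/US1/PS0)
  lvl1: tbl 0x25, slot 25 ⇒ 0x26007 (P1/RW1/US1/PS0)
  lvl2: tbl 0x26, slot 7 ⇒ 0x2A007 (P1/RW1/US1/PS0)
  ⇒ phys 0x2A608  [3 reads]
#5 VA=0xC2E0DE07 (r,kernel):
  lvl0: tbl 0x12, slot 3 ⇒ 0x2D007 (P1/RW1/US1/PS0)
  lvl1: tbl 0x2D, slot 23 ⇒ 0x2F007 (P1/RW1/US1/PS0)
  lvl2: tbl 0x2F, slot 13 ⇒ 0x32007 (P1/RW1/US1/PS0)
  ⇒ phys 0x32E07  [3 reads]

TLB: [["0x341C13", "0x1B"], ["0x240016", "0x22"], ["0x303207", "0x2A"], ["0xC2E0D", "0x32"]]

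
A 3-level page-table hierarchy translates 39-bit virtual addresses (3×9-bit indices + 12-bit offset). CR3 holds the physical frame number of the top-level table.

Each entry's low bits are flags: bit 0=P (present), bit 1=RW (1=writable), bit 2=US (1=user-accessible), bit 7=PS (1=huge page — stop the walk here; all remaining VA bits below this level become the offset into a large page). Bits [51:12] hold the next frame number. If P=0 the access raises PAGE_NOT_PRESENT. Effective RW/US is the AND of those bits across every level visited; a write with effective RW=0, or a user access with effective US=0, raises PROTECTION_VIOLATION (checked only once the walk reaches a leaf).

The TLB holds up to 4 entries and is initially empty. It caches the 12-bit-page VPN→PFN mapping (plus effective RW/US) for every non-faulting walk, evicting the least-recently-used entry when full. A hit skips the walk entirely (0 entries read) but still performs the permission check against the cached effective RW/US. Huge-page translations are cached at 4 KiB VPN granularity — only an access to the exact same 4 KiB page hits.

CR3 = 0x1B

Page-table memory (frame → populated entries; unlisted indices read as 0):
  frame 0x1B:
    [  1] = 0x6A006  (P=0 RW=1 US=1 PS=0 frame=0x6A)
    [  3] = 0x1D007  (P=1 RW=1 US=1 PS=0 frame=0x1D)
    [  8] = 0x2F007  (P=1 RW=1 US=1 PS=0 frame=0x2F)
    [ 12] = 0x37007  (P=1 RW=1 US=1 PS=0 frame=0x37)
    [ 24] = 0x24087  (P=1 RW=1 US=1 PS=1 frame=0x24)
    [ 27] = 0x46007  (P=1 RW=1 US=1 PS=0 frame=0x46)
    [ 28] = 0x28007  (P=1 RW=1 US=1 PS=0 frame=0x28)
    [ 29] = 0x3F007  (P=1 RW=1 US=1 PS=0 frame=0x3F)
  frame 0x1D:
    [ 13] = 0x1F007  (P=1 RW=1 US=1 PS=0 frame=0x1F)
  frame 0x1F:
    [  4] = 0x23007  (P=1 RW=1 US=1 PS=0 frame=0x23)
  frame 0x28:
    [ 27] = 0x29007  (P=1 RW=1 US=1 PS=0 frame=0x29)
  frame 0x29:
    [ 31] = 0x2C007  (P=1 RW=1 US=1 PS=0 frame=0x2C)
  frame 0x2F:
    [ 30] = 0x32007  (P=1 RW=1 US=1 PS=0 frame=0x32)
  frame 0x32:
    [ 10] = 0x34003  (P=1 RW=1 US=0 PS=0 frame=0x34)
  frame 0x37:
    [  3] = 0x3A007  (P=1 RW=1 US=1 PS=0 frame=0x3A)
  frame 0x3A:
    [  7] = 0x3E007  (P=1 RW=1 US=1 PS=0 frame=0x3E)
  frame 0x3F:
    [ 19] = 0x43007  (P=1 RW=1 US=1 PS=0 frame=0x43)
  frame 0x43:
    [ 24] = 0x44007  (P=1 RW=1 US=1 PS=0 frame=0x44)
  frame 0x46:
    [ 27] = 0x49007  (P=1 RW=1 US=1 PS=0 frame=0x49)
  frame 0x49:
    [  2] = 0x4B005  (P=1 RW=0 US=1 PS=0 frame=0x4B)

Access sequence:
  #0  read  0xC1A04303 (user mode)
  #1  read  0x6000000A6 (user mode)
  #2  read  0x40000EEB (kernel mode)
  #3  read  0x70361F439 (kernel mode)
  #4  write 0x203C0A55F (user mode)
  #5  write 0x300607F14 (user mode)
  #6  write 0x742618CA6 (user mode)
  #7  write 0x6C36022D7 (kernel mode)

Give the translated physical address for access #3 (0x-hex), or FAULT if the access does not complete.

Per-access translation:
#0 VA=0xC1A04303 (r,user):
  L0: frame=0x1B idx=3 entry=0x1D007 [P=1 RW=1 US=1 PS=0]
  L1: frame=0x1D idx=13 entry=0x1F007 [P=1 RW=1 US=1 PS=0]
  L2: frame=0x1F idx=4 entry=0x23007 [P=1 RW=1 US=1 PS=0]
  ⇒ phys 0x23303  [3 reads]
#1 VA=0x6000000A6 (r,user):
  L0: frame=0x1B idx=24 entry=0x24087 [P=1 RW=1 US=1 PS=1]
  ⇒ phys 0x240A6 (huge @L0)  [1 reads]
#2 VA=0x40000EEB (r,kernel):
  L0: frame=0x1B idx=1 entry=0x6A006 [P=0 RW=1 US=1 PS=0]
  ✗ PAGE_NOT_PRESENT  [1 reads]
#3 VA=0x70361F439 (r,kernel):
  L0: frame=0x1B idx=28 entry=0x28007 [P=1 RW=1 US=1 PS=0]
  L1: frame=0x28 idx=27 entry=0x29007 [P=1 RW=1 US=1 PS=0]
  L2: frame=0x29 idx=31 entry=0x2C007 [P=1 RW=1 US=1 PS=0]
  ⇒ phys 0x2C439  [3 reads]
#4 VA=0x203C0A55F (w,user):
  L0: frame=0x1B idx=8 entry=0x2F007 [P=1 RW=1 US=1 PS=0]
  L1: frame=0x2F idx=30 entry=0x32007 [P=1 RW=1 US=1 PS=0]
  L2: frame=0x32 idx=10 entry=0x34003 [P=1 RW=1 US=0 PS=0]
  ✗ PROTECTION_VIOLATION  [3 reads]
#5 VA=0x300607F14 (w,user):
  L0: frame=0x1B idx=12 entry=0x37007 [P=1 RW=1 US=1 PS=0]
  L1: frame=0x37 idx=3 entry=0x3A007 [P=1 RW=1 US=1 PS=0]
  L2: frame=0x3A idx=7 entry=0x3E007 [P=1 RW=1 US=1 PS=0]
  ⇒ phys 0x3EF14  [3 reads]
#6 VA=0x742618CA6 (w,user):
  L0: frame=0x1B idx=29 entry=0x3F007 [P=1 RW=1 US=1 PS=0]
  L1: frame=0x3F idx=19 entry=0x43007 [P=1 RW=1 US=1 PS=0]
  L2: frame=0x43 idx=24 entry=0x44007 [P=1 RW=1 US=1 PS=0]
  ⇒ phys 0x44CA6  [3 reads]
#7 VA=0x6C36022D7 (w,kernel):
  L0: frame=0x1B idx=27 entry=0x46007 [P=1 RW=1 US=1 PS=0]
  L1: frame=0x46 idx=27 entry=0x49007 [P=1 RW=1 US=1 PS=0]
  L2: frame=0x49 idx=2 entry=0x4B005 [P=1 RW=0 US=1 PS=0]
  ✗ PROTECTION_VIOLATION  [3 reads]

Access #3 PA: 0x2C439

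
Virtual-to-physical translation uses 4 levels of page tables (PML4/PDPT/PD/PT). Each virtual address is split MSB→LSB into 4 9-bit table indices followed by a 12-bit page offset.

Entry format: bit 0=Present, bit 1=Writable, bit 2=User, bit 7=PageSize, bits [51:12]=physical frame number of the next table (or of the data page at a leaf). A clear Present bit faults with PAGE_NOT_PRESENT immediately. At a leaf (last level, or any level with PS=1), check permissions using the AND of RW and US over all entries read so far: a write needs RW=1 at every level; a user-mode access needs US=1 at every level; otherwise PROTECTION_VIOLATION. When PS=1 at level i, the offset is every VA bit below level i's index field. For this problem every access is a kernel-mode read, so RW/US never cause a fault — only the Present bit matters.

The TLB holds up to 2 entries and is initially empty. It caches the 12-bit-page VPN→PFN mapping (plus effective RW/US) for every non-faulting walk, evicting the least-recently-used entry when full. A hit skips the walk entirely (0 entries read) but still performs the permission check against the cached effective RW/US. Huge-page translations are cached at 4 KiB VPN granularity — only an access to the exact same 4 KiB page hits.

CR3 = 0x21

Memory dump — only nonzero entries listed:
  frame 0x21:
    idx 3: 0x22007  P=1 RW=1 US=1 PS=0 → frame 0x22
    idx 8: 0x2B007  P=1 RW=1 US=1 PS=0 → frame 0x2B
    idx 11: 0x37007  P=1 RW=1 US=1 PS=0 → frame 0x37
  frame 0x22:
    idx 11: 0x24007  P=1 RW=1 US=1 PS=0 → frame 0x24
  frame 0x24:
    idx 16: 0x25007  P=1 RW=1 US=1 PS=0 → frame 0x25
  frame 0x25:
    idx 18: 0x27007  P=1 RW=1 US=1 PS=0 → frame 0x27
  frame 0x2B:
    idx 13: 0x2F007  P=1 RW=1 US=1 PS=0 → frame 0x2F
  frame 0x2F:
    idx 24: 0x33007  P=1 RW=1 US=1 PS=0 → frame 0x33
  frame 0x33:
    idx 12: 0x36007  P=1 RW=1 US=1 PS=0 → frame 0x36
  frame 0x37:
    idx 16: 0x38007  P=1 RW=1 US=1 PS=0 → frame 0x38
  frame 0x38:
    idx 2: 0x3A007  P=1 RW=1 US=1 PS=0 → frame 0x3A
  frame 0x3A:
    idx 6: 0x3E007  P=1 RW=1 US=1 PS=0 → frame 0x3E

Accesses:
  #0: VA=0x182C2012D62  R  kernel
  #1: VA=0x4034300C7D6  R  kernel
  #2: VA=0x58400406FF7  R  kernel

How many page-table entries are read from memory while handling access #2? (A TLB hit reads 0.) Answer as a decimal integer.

Per-access translation:
#0 VA=0x182C2012D62 (r,kernel):
  L0 @0x21[3] → 0x22007  P=1,RW=1,US=1,PS=0
  L1 @0x22[11] → 0x24007  P=1,RW=1,US=1,PS=0
  L2 @0x24[16] → 0x25007  P=1,RW=1,US=1,PS=0
  L3 @0x25[18] → 0x27007  P=1,RW=1,US=1,PS=0
  ✓ 0x27D62  — 4 lookups
#1 VA=0x4034300C7D6 (r,kernel):
  L0 @0x21[8] → 0x2B007  P=1,RW=1,US=1,PS=0
  L1 @0x2B[13] → 0x2F007  P=1,RW=1,US=1,PS=0
  L2 @0x2F[24] → 0x33007  P=1,RW=1,US=1,PS=0
  L3 @0x33[12] → 0x36007  P=1,RW=1,US=1,PS=0
  ✓ 0x367D6  — 4 lookups
#2 VA=0x58400406FF7 (r,kernel):
  L0 @0x21[11] → 0x37007  P=1,RW=1,US=1,PS=0
  L1 @0x37[16] → 0x38007  P=1,RW=1,US=1,PS=0
  L2 @0x38[2] → 0x3A007  P=1,RW=1,US=1,PS=0
  L3 @0x3A[6] → 0x3E007  P=1,RW=1,US=1,PS=0
  ✓ 0x3EFF7  — 4 lookups

Entries read for #2: 4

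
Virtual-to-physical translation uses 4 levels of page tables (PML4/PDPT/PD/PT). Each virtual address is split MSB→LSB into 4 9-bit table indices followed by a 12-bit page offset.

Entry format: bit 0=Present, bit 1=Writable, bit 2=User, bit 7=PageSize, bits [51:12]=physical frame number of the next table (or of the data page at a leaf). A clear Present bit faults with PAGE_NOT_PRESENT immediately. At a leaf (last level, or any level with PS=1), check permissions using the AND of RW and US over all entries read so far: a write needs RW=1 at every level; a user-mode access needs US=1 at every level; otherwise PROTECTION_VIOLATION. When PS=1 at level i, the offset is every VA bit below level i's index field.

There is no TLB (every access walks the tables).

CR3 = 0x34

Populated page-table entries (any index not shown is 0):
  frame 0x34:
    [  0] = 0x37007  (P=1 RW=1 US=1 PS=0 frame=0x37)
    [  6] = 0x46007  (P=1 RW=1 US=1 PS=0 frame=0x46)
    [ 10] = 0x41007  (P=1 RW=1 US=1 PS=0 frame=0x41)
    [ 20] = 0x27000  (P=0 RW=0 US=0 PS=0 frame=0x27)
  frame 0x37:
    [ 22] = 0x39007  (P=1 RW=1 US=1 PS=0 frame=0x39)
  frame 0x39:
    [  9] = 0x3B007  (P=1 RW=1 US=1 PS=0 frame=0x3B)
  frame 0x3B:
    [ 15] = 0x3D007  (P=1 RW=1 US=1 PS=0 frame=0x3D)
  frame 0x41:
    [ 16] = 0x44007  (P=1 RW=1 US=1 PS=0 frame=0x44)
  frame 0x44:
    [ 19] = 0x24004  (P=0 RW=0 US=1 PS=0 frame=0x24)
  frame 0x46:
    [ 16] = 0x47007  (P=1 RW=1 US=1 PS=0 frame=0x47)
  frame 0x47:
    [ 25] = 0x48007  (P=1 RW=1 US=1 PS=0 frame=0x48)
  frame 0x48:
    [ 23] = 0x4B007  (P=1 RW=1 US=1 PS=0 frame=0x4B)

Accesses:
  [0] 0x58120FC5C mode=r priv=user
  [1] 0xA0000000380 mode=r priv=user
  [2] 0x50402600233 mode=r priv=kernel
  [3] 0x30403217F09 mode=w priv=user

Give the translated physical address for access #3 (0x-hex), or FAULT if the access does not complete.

Walk each access:
#0 VA=0x58120FC5C (r,user):
  L0 @0x34[0] → 0x37007  P=1,RW=1,US=1,PS=0
  L1 @0x37[22] → 0x39007  P=1,RW=1,US=1,PS=0
  L2 @0x39[9] → 0x3B007  P=1,RW=1,US=1,PS=0
  L3 @0x3B[15] → 0x3D007  P=1,RW=1,US=1,PS=0
  ✓ 0x3DC5C  — 4 lookups
#1 VA=0xA0000000380 (r,user):
  L0 @0x34[20] → 0x27000  P=0,RW=0,US=0,PS=0
  ✗ PAGE_NOT_PRESENT  [1 reads]
#2 VA=0x50402600233 (r,kernel):
  L0 @0x34[10] → 0x41007  P=1,RW=1,US=1,PS=0
  L1 @0x41[16] → 0x44007  P=1,RW=1,US=1,PS=0
  L2 @0x44[19] → 0x24004  P=0,RW=0,US=1,PS=0
  ✗ PAGE_NOT_PRESENT  [3 reads]
#3 VA=0x30403217F09 (w,user):
  L0 @0x34[6] → 0x46007  P=1,RW=1,US=1,PS=0
  L1 @0x46[16] → 0x47007  P=1,RW=1,US=1,PS=0
  L2 @0x47[25] → 0x48007  P=1,RW=1,US=1,PS=0
  L3 @0x48[23] → 0x4B007  P=1,RW=1,US=1,PS=0
  ✓ 0x4BF09  — 4 lookups

Access #3 PA: 0x4BF09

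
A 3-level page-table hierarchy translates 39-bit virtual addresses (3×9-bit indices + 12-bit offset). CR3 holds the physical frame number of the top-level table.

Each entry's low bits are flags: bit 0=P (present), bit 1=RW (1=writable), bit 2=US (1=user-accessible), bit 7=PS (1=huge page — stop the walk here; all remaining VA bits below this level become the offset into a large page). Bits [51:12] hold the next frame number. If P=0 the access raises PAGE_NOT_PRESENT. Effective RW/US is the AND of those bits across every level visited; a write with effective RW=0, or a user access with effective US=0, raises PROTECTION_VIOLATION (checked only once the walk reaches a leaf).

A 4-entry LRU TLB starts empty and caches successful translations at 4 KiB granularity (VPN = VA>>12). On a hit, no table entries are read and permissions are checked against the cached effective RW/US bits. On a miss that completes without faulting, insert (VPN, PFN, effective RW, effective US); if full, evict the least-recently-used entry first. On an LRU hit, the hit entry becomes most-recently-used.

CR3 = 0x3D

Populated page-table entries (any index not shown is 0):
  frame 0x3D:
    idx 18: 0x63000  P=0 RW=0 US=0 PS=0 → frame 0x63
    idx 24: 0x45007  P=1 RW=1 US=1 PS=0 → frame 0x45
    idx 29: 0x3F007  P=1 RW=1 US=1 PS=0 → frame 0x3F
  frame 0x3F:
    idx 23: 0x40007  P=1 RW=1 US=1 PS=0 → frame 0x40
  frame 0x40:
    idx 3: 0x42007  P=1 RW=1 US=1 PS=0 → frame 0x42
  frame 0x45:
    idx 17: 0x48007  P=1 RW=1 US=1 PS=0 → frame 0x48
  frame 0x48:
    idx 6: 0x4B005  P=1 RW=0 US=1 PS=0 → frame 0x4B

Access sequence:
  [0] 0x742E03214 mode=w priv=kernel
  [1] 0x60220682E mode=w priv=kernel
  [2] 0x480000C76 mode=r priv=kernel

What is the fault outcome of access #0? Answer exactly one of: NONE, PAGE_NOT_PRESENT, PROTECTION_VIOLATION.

Walk each access:
#0 VA=0x742E03214 (w,kernel):
  lvl0: tbl 0x3D, slot 29 ⇒ 0x3F007 (P1/RW1/US1/PS0)
  lvl1: tbl 0x3F, slot 23 ⇒ 0x40007 (P1/RW1/US1/PS0)
  lvl2: tbl 0x40, slot 3 ⇒ 0x42007 (P1/RW1/US1/PS0)
  → PA=0x42214  (3 entries read)
#1 VA=0x60220682E (w,kernel):
  lvl0: tbl 0x3D, slot 24 ⇒ 0x45007 (P1/RW1/US1/PS0)
  lvl1: tbl 0x45, slot 17 ⇒ 0x48007 (P1/RW1/US1/PS0)
  lvl2: tbl 0x48, slot 6 ⇒ 0x4B005 (P1/RW0/US1/PS0)
  ⇒ fault: PROTECTION_VIOLATION  — 3 lookups
#2 VA=0x480000C76 (r,kernel):
  lvl0: tbl 0x3D, slot 18 ⇒ 0x63000 (P0/RW0/US0/PS0)
  ⇒ fault: PAGE_NOT_PRESENT  — 1 lookups

Access #0 fault: NONE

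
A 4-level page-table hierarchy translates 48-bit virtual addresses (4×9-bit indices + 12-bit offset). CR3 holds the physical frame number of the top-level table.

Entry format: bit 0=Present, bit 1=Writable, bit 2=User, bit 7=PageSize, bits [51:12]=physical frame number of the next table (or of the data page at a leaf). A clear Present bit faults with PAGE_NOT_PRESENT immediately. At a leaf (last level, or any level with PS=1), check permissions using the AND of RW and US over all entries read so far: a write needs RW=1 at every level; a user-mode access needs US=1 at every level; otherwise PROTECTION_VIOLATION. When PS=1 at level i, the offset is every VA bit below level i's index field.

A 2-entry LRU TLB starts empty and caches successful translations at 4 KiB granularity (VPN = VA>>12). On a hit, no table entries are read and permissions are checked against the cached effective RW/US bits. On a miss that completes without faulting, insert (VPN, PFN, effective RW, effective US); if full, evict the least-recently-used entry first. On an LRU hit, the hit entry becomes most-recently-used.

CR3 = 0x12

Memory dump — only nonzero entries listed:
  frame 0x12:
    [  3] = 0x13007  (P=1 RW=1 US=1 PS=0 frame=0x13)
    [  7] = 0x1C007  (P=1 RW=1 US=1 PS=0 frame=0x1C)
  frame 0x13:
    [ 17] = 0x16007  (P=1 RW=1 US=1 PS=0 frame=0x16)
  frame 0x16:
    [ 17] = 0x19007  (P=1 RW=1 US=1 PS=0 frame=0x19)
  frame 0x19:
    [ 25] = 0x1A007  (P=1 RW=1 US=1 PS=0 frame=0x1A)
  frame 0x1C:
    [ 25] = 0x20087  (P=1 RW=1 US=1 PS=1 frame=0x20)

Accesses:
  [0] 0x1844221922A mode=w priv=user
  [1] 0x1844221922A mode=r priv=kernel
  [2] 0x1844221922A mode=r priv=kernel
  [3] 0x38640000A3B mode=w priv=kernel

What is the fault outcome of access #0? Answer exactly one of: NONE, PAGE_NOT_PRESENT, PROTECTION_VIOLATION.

Walk each access:
#0 VA=0x1844221922A (w,user):
  [0] read 0x12 idx=3: raw=0x13007 flags P=1 W=1 U=1 S=0
  [1] read 0x13 idx=17: raw=0x16007 flags P=1 W=1 U=1 S=0
  [2] read 0x16 idx=17: raw=0x19007 flags P=1 W=1 U=1 S=0
  [3] read 0x19 idx=25: raw=0x1A007 flags P=1 W=1 U=1 S=0
  ⇒ phys 0x1A22A  [4 reads]
#1 VA=0x1844221922A (r,kernel):
  TLB hit vpn=0x18442219 → PA=0x1A22A
#2 VA=0x1844221922A (r,kernel):
  TLB hit vpn=0x18442219 → PA=0x1A22A
#3 VA=0x38640000A3B (w,kernel):
  [0] read 0x12 idx=7: raw=0x1C007 flags P=1 W=1 U=1 S=0
  [1] read 0x1C idx=25: raw=0x20087 flags P=1 W=1 U=1 S=1
  ⇒ phys 0x20A3B (huge @L1)  [2 reads]

Access #0 fault: NONE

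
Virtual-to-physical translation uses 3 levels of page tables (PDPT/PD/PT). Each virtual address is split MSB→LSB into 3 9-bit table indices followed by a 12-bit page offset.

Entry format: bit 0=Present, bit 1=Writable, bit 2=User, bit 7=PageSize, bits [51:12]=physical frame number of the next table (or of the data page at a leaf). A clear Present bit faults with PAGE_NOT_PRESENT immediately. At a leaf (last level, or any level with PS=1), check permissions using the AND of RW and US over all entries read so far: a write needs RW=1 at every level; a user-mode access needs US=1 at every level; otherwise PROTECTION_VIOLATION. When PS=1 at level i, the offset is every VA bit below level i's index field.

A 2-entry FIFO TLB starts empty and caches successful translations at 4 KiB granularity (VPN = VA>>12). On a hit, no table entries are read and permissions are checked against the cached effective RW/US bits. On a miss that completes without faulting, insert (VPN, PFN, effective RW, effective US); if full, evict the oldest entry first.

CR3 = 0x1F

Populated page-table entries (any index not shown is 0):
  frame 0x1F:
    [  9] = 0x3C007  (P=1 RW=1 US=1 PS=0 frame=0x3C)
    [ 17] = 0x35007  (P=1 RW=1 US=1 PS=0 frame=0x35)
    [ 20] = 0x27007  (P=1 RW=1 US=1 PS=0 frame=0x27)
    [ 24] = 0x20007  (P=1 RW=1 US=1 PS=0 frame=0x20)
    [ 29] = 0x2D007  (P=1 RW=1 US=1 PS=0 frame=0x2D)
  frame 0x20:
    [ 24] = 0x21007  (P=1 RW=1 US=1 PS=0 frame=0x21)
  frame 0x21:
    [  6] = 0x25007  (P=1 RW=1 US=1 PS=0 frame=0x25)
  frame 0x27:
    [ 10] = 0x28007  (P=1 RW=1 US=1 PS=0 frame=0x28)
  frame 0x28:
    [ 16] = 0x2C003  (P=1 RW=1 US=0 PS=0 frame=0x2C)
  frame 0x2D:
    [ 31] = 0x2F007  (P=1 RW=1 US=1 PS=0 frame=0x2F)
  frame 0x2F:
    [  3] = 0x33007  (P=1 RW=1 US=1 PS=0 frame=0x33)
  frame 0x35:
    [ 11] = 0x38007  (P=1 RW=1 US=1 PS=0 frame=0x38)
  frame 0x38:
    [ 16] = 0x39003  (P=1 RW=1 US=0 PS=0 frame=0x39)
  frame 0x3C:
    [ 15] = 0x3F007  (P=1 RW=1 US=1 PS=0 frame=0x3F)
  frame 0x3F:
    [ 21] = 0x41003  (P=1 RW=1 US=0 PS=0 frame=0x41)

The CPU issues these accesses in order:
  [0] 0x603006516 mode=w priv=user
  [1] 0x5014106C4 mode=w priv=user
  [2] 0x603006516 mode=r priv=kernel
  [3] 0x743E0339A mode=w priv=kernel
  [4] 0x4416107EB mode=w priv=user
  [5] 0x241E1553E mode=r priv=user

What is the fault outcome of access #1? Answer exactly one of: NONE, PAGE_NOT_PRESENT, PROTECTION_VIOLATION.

Per-access translation:
#0 VA=0x603006516 (w,user):
  lvl0: tbl 0x1F, slot 24 ⇒ 0x20007 (P1/RW1/US1/PS0)
  lvl1: tbl 0x20, slot 24 ⇒ 0x21007 (P1/RW1/US1/PS0)
  lvl2: tbl 0x21, slot 6 ⇒ 0x25007 (P1/RW1/US1/PS0)
  → PA=0x25516  (3 entries read)
#1 VA=0x5014106C4 (w,user):
  lvl0: tbl 0x1F, slot 20 ⇒ 0x27007 (P1/RW1/US1/PS0)
  lvl1: tbl 0x27, slot 10 ⇒ 0x28007 (P1/RW1/US1/PS0)
  lvl2: tbl 0x28, slot 16 ⇒ 0x2C003 (P1/RW1/US0/PS0)
  → PROTECTION_VIOLATION  (3 entries read)
#2 VA=0x603006516 (r,kernel):
  TLB hit vpn=0x603006 → PA=0x25516
#3 VA=0x743E0339A (w,kernel):
  lvl0: tbl 0x1F, slot 29 ⇒ 0x2D007 (P1/RW1/US1/PS0)
  lvl1: tbl 0x2D, slot 31 ⇒ 0x2F007 (P1/RW1/US1/PS0)
  lvl2: tbl 0x2F, slot 3 ⇒ 0x33007 (P1/RW1/US1/PS0)
  → PA=0x3339A  (3 entries read)
#4 VA=0x4416107EB (w,user):
  lvl0: tbl 0x1F, slot 17 ⇒ 0x35007 (P1/RW1/US1/PS0)
  lvl1: tbl 0x35, slot 11 ⇒ 0x38007 (P1/RW1/US1/PS0)
  lvl2: tbl 0x38, slot 16 ⇒ 0x39003 (P1/RW1/US0/PS0)
  → PROTECTION_VIOLATION  (3 entries read)
#5 VA=0x241E1553E (r,user):
  lvl0: tbl 0x1F, slot 9 ⇒ 0x3C007 (P1/RW1/US1/PS0)
  lvl1: tbl 0x3C, slot 15 ⇒ 0x3F007 (P1/RW1/US1/PS0)
  lvl2: tbl 0x3F, slot 21 ⇒ 0x41003 (P1/RW1/US0/PS0)
  → PROTECTION_VIOLATION  (3 entries read)

Access #1 fault: PROTECTION_VIOLATION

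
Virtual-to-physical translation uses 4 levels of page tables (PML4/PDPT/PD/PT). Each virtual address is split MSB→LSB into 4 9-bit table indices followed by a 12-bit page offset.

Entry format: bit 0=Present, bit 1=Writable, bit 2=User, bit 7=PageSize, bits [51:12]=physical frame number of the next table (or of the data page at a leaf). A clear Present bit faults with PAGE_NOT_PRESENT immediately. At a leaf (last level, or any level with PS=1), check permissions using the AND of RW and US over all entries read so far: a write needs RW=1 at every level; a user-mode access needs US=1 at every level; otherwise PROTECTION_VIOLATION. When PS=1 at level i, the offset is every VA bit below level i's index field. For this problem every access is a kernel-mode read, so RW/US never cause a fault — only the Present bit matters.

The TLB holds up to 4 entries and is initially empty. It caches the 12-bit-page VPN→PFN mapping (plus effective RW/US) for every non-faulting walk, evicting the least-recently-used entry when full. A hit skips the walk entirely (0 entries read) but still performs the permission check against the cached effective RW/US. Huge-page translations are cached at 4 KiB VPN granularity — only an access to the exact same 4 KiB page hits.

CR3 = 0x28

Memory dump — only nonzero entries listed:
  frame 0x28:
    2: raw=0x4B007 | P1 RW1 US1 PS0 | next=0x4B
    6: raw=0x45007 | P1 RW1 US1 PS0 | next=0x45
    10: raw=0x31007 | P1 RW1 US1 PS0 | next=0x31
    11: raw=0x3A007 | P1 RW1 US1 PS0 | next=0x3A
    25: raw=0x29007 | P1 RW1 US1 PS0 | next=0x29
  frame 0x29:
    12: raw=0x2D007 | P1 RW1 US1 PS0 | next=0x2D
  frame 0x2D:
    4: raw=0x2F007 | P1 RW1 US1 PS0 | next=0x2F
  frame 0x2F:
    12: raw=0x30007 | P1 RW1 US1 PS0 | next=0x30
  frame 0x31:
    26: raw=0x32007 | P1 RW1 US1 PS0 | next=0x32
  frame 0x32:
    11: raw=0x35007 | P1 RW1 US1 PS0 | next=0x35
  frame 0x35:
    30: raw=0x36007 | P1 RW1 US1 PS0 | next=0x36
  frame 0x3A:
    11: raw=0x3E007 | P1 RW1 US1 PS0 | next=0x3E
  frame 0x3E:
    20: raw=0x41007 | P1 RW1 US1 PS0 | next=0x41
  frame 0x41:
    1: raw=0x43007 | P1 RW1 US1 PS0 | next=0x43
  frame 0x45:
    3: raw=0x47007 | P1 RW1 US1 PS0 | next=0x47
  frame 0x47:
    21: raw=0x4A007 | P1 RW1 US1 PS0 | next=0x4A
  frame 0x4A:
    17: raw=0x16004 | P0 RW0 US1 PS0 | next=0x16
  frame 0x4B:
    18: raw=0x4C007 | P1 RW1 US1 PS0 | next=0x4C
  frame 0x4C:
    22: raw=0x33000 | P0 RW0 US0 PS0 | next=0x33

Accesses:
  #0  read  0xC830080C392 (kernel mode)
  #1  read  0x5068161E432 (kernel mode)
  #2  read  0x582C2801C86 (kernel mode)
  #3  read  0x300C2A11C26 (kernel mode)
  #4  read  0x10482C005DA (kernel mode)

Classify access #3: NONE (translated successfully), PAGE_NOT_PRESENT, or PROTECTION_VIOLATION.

Walk each access:
#0 VA=0xC830080C392 (r,kernel):
  L0: frame=0x28 idx=25 entry=0x29007 [P=1 RW=1 US=1 PS=0]
  L1: frame=0x29 idx=12 entry=0x2D007 [P=1 RW=1 US=1 PS=0]
  L2: frame=0x2D idx=4 entry=0x2F007 [P=1 RW=1 US=1 PS=0]
  L3: frame=0x2F idx=12 entry=0x30007 [P=1 RW=1 US=1 PS=0]
  → PA=0x30392  (4 entries read)
#1 VA=0x5068161E432 (r,kernel):
  L0: frame=0x28 idx=10 entry=0x31007 [P=1 RW=1 US=1 PS=0]
  L1: frame=0x31 idx=26 entry=0x32007 [P=1 RW=1 US=1 PS=0]
  L2: frame=0x32 idx=11 entry=0x35007 [P=1 RW=1 US=1 PS=0]
  L3: frame=0x35 idx=30 entry=0x36007 [P=1 RW=1 US=1 PS=0]
  → PA=0x36432  (4 entries read)
#2 VA=0x582C2801C86 (r,kernel):
  L0: frame=0x28 idx=11 entry=0x3A007 [P=1 RW=1 US=1 PS=0]
  L1: frame=0x3A idx=11 entry=0x3E007 [P=1 RW=1 US=1 PS=0]
  L2: frame=0x3E idx=20 entry=0x41007 [P=1 RW=1 US=1 PS=0]
  L3: frame=0x41 idx=1 entry=0x43007 [P=1 RW=1 US=1 PS=0]
  → PA=0x43C86  (4 entries read)
#3 VA=0x300C2A11C26 (r,kernel):
  L0: frame=0x28 idx=6 entry=0x45007 [P=1 RW=1 US=1 PS=0]
  L1: frame=0x45 idx=3 entry=0x47007 [P=1 RW=1 US=1 PS=0]
  L2: frame=0x47 idx=21 entry=0x4A007 [P=1 RW=1 US=1 PS=0]
  L3: frame=0x4A idx=17 entry=0x16004 [P=0 RW=0 US=1 PS=0]
  → PAGE_NOT_PRESENT  (4 entries read)
#4 VA=0x10482C005DA (r,kernel):
  L0: frame=0x28 idx=2 entry=0x4B007 [P=1 RW=1 US=1 PS=0]
  L1: frame=0x4B idx=18 entry=0x4C007 [P=1 RW=1 US=1 PS=0]
  L2: frame=0x4C idx=22 entry=0x33000 [P=0 RW=0 US=0 PS=0]
  → PAGE_NOT_PRESENT  (3 entries read)

Access #3 fault: PAGE_NOT_PRESENT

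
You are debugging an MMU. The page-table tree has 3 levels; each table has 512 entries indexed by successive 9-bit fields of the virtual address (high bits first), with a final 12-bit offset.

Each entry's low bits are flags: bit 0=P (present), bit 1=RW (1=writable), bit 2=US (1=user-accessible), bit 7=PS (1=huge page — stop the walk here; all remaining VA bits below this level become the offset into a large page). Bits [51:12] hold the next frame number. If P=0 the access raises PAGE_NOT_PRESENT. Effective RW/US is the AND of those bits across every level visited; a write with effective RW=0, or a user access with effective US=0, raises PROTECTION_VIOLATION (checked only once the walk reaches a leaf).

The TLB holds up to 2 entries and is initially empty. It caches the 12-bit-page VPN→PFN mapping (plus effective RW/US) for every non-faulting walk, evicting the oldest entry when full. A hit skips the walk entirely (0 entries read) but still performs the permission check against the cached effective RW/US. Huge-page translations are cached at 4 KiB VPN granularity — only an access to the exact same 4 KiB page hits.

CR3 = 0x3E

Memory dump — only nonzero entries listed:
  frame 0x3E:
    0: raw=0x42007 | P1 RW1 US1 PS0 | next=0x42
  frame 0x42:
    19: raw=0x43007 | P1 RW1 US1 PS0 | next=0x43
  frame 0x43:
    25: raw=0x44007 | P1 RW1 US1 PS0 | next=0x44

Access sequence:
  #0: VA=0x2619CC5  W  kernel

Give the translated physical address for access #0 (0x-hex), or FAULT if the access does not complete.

Walk each access:
#0 VA=0x2619CC5 (w,kernel):
  L0 @0x3E[0] → 0x42007  P=1,RW=1,US=1,PS=0
  L1 @0x42[19] → 0x43007  P=1,RW=1,US=1,PS=0
  L2 @0x43[25] → 0x44007  P=1,RW=1,US=1,PS=0
  ✓ 0x44CC5  — 3 lookups

Access #0 PA: 0x44CC5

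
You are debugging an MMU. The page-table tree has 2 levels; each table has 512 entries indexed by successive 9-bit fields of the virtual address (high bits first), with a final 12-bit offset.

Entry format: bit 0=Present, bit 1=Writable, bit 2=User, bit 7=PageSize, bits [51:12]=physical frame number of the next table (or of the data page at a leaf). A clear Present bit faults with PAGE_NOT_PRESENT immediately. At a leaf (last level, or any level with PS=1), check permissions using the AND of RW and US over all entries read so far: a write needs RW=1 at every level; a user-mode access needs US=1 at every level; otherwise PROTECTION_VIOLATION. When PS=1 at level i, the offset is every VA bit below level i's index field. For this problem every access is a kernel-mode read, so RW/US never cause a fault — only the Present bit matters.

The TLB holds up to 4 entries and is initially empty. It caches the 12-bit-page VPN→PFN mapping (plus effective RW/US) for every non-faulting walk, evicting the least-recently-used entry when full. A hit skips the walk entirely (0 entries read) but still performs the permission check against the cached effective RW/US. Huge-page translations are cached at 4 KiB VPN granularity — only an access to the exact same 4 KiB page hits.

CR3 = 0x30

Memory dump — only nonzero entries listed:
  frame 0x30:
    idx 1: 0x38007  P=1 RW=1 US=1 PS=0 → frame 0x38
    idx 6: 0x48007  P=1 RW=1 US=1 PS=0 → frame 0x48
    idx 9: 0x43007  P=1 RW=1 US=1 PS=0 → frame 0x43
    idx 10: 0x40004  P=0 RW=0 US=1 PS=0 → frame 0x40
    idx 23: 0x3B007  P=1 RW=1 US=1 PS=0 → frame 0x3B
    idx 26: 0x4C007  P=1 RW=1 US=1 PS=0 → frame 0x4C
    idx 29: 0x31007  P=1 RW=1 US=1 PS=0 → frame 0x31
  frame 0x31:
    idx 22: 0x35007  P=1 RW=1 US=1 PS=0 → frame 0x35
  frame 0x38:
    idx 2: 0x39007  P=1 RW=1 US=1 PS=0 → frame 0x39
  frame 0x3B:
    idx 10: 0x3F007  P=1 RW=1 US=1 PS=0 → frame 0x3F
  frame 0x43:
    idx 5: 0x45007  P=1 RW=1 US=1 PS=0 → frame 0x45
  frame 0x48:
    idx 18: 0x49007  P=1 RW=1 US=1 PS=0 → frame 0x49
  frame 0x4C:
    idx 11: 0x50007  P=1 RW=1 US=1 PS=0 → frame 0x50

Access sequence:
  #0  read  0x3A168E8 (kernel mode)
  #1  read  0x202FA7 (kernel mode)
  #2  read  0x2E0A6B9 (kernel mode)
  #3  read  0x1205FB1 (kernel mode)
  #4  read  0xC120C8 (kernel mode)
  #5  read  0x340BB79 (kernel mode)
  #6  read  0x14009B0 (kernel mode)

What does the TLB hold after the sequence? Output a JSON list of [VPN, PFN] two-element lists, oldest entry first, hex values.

Walk each access:
#0 VA=0x3A168E8 (r,kernel):
  L0 @0x30[29] → 0x31007  P=1,RW=1,US=1,PS=0
  L1 @0x31[22] → 0x35007  P=1,RW=1,US=1,PS=0
  ✓ 0x358E8  — 2 lookups
#1 VA=0x202FA7 (r,kernel):
  L0 @0x30[1] → 0x38007  P=1,RW=1,US=1,PS=0
  L1 @0x38[2] → 0x39007  P=1,RW=1,US=1,PS=0
  ✓ 0x39FA7  — 2 lookups
#2 VA=0x2E0A6B9 (r,kernel):
  L0 @0x30[23] → 0x3B007  P=1,RW=1,US=1,PS=0
  L1 @0x3B[10] → 0x3F007  P=1,RW=1,US=1,PS=0
  ✓ 0x3F6B9  — 2 lookups
#3 VA=0x1205FB1 (r,kernel):
  L0 @0x30[9] → 0x43007  P=1,RW=1,US=1,PS=0
  L1 @0x43[5] → 0x45007  P=1,RW=1,US=1,PS=0
  ✓ 0x45FB1  — 2 lookups
#4 VA=0xC120C8 (r,kernel):
  L0 @0x30[6] → 0x48007  P=1,RW=1,US=1,PS=0
  L1 @0x48[18] → 0x49007  P=1,RW=1,US=1,PS=0
  ✓ 0x490C8  — 2 lookups
#5 VA=0x340BB79 (r,kernel):
  L0 @0x30[26] → 0x4C007  P=1,RW=1,US=1,PS=0
  L1 @0x4C[11] → 0x50007  P=1,RW=1,US=1,PS=0
  ✓ 0x50B79  — 2 lookups
#6 VA=0x14009B0 (r,kernel):
  L0 @0x30[10] → 0x40004  P=0,RW=0,US=1,PS=0
  → PAGE_NOT_PRESENT  (1 entries read)

TLB: [["0x2E0A", "0x3F"], ["0x1205", "0x45"], ["0xC12", "0x49"], ["0x340B", "0x50"]]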